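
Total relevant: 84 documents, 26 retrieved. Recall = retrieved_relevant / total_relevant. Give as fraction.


Recall = retrieved_relevant / total_relevant
= 26 / 84
= 26 / (26 + 58)
= 13/42

13/42


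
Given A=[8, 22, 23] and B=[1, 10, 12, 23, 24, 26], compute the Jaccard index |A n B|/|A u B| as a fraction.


A intersect B = [23]
|A intersect B| = 1
A union B = [1, 8, 10, 12, 22, 23, 24, 26]
|A union B| = 8
Jaccard = 1/8 = 1/8

1/8


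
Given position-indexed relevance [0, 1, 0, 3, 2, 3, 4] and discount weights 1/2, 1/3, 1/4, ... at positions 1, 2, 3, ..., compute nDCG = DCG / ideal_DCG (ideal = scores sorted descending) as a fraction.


Position discount weights w_i = 1/(i+1) for i=1..7:
Weights = [1/2, 1/3, 1/4, 1/5, 1/6, 1/7, 1/8]
Actual relevance: [0, 1, 0, 3, 2, 3, 4]
DCG = 0/2 + 1/3 + 0/4 + 3/5 + 2/6 + 3/7 + 4/8 = 461/210
Ideal relevance (sorted desc): [4, 3, 3, 2, 1, 0, 0]
Ideal DCG = 4/2 + 3/3 + 3/4 + 2/5 + 1/6 + 0/7 + 0/8 = 259/60
nDCG = DCG / ideal_DCG = 461/210 / 259/60 = 922/1813

922/1813


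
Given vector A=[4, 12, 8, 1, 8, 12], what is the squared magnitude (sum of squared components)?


|A|^2 = sum of squared components
A[0]^2 = 4^2 = 16
A[1]^2 = 12^2 = 144
A[2]^2 = 8^2 = 64
A[3]^2 = 1^2 = 1
A[4]^2 = 8^2 = 64
A[5]^2 = 12^2 = 144
Sum = 16 + 144 + 64 + 1 + 64 + 144 = 433

433


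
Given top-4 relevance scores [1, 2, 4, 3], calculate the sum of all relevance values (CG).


Cumulative Gain = sum of relevance scores
Position 1: rel=1, running sum=1
Position 2: rel=2, running sum=3
Position 3: rel=4, running sum=7
Position 4: rel=3, running sum=10
CG = 10

10


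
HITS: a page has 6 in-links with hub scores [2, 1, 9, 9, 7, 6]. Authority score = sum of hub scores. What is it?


Authority = sum of hub scores of in-linkers
In-link 1: hub score = 2
In-link 2: hub score = 1
In-link 3: hub score = 9
In-link 4: hub score = 9
In-link 5: hub score = 7
In-link 6: hub score = 6
Authority = 2 + 1 + 9 + 9 + 7 + 6 = 34

34


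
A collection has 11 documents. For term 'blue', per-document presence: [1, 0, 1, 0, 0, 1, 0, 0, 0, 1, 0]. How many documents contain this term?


Checking each document for 'blue':
Doc 1: present
Doc 2: absent
Doc 3: present
Doc 4: absent
Doc 5: absent
Doc 6: present
Doc 7: absent
Doc 8: absent
Doc 9: absent
Doc 10: present
Doc 11: absent
df = sum of presences = 1 + 0 + 1 + 0 + 0 + 1 + 0 + 0 + 0 + 1 + 0 = 4

4


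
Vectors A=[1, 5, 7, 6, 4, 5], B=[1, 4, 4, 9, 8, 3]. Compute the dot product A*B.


Dot product = sum of element-wise products
A[0]*B[0] = 1*1 = 1
A[1]*B[1] = 5*4 = 20
A[2]*B[2] = 7*4 = 28
A[3]*B[3] = 6*9 = 54
A[4]*B[4] = 4*8 = 32
A[5]*B[5] = 5*3 = 15
Sum = 1 + 20 + 28 + 54 + 32 + 15 = 150

150


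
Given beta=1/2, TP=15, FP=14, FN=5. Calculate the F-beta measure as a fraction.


P = TP/(TP+FP) = 15/29 = 15/29
R = TP/(TP+FN) = 15/20 = 3/4
beta^2 = 1/2^2 = 1/4
(1 + beta^2) = 5/4
Numerator = (1+beta^2)*P*R = 225/464
Denominator = beta^2*P + R = 15/116 + 3/4 = 51/58
F_beta = 75/136

75/136


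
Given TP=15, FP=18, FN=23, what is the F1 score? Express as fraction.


F1 = 2 * P * R / (P + R)
P = TP/(TP+FP) = 15/33 = 5/11
R = TP/(TP+FN) = 15/38 = 15/38
2 * P * R = 2 * 5/11 * 15/38 = 75/209
P + R = 5/11 + 15/38 = 355/418
F1 = 75/209 / 355/418 = 30/71

30/71


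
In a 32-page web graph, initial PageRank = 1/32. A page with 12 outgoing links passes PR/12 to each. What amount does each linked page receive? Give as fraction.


Initial PR = 1/32 = 1/32
Outlinks = 12
Contribution per link = PR / outlinks
= 1/32 / 12
= 1/384

1/384


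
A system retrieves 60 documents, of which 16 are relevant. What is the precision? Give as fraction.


Precision = relevant_retrieved / total_retrieved
= 16 / 60
= 16 / (16 + 44)
= 4/15

4/15


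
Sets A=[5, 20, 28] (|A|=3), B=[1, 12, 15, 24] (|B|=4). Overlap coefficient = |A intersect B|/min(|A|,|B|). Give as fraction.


A intersect B = []
|A intersect B| = 0
min(|A|, |B|) = min(3, 4) = 3
Overlap = 0 / 3 = 0

0


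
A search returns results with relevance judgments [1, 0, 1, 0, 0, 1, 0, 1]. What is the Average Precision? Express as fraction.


Computing P@k for each relevant position:
Position 1: relevant, P@1 = 1/1 = 1
Position 2: not relevant
Position 3: relevant, P@3 = 2/3 = 2/3
Position 4: not relevant
Position 5: not relevant
Position 6: relevant, P@6 = 3/6 = 1/2
Position 7: not relevant
Position 8: relevant, P@8 = 4/8 = 1/2
Sum of P@k = 1 + 2/3 + 1/2 + 1/2 = 8/3
AP = 8/3 / 4 = 2/3

2/3


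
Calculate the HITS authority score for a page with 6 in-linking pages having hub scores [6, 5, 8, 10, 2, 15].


Authority = sum of hub scores of in-linkers
In-link 1: hub score = 6
In-link 2: hub score = 5
In-link 3: hub score = 8
In-link 4: hub score = 10
In-link 5: hub score = 2
In-link 6: hub score = 15
Authority = 6 + 5 + 8 + 10 + 2 + 15 = 46

46


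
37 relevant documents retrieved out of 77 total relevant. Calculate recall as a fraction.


Recall = retrieved_relevant / total_relevant
= 37 / 77
= 37 / (37 + 40)
= 37/77

37/77


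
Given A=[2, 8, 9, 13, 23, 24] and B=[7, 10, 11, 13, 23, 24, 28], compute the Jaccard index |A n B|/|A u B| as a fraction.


A intersect B = [13, 23, 24]
|A intersect B| = 3
A union B = [2, 7, 8, 9, 10, 11, 13, 23, 24, 28]
|A union B| = 10
Jaccard = 3/10 = 3/10

3/10


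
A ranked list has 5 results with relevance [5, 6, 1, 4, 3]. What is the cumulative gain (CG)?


Cumulative Gain = sum of relevance scores
Position 1: rel=5, running sum=5
Position 2: rel=6, running sum=11
Position 3: rel=1, running sum=12
Position 4: rel=4, running sum=16
Position 5: rel=3, running sum=19
CG = 19

19


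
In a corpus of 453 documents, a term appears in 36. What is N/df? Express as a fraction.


IDF ratio = N / df
= 453 / 36
= 151/12

151/12


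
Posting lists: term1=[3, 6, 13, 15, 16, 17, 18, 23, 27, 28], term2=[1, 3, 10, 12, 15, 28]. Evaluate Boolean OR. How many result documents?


Boolean OR: find union of posting lists
term1 docs: [3, 6, 13, 15, 16, 17, 18, 23, 27, 28]
term2 docs: [1, 3, 10, 12, 15, 28]
Union: [1, 3, 6, 10, 12, 13, 15, 16, 17, 18, 23, 27, 28]
|union| = 13

13


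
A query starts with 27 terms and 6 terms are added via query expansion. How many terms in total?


Original terms: 27
Expansion terms: 6
Total = 27 + 6 = 33

33


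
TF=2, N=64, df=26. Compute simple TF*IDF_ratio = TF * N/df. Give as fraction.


TF * (N/df)
= 2 * (64/26)
= 2 * 32/13
= 64/13

64/13


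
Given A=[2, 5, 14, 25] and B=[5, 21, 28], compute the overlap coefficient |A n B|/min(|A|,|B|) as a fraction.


A intersect B = [5]
|A intersect B| = 1
min(|A|, |B|) = min(4, 3) = 3
Overlap = 1 / 3 = 1/3

1/3


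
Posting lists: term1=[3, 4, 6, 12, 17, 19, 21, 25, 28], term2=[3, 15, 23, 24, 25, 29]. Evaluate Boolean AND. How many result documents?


Boolean AND: find intersection of posting lists
term1 docs: [3, 4, 6, 12, 17, 19, 21, 25, 28]
term2 docs: [3, 15, 23, 24, 25, 29]
Intersection: [3, 25]
|intersection| = 2

2


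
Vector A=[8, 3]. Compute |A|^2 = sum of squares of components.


|A|^2 = sum of squared components
A[0]^2 = 8^2 = 64
A[1]^2 = 3^2 = 9
Sum = 64 + 9 = 73

73


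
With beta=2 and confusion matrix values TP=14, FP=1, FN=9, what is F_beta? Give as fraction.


P = TP/(TP+FP) = 14/15 = 14/15
R = TP/(TP+FN) = 14/23 = 14/23
beta^2 = 2^2 = 4
(1 + beta^2) = 5
Numerator = (1+beta^2)*P*R = 196/69
Denominator = beta^2*P + R = 56/15 + 14/23 = 1498/345
F_beta = 70/107

70/107


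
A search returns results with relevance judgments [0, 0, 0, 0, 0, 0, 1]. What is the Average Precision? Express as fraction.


Computing P@k for each relevant position:
Position 1: not relevant
Position 2: not relevant
Position 3: not relevant
Position 4: not relevant
Position 5: not relevant
Position 6: not relevant
Position 7: relevant, P@7 = 1/7 = 1/7
Sum of P@k = 1/7 = 1/7
AP = 1/7 / 1 = 1/7

1/7


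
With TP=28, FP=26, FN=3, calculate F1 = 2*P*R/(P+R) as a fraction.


F1 = 2 * P * R / (P + R)
P = TP/(TP+FP) = 28/54 = 14/27
R = TP/(TP+FN) = 28/31 = 28/31
2 * P * R = 2 * 14/27 * 28/31 = 784/837
P + R = 14/27 + 28/31 = 1190/837
F1 = 784/837 / 1190/837 = 56/85

56/85


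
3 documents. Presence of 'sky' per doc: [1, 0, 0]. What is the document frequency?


Checking each document for 'sky':
Doc 1: present
Doc 2: absent
Doc 3: absent
df = sum of presences = 1 + 0 + 0 = 1

1


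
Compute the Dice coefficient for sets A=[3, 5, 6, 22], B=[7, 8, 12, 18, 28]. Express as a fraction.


A intersect B = []
|A intersect B| = 0
|A| = 4, |B| = 5
Dice = 2*0 / (4+5)
= 0 / 9 = 0

0


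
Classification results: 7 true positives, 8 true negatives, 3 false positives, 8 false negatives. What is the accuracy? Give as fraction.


Accuracy = (TP + TN) / (TP + TN + FP + FN)
TP + TN = 7 + 8 = 15
Total = 7 + 8 + 3 + 8 = 26
Accuracy = 15 / 26 = 15/26

15/26


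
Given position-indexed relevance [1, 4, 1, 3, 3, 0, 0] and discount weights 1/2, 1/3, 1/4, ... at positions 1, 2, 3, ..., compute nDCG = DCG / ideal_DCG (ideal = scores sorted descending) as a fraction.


Position discount weights w_i = 1/(i+1) for i=1..7:
Weights = [1/2, 1/3, 1/4, 1/5, 1/6, 1/7, 1/8]
Actual relevance: [1, 4, 1, 3, 3, 0, 0]
DCG = 1/2 + 4/3 + 1/4 + 3/5 + 3/6 + 0/7 + 0/8 = 191/60
Ideal relevance (sorted desc): [4, 3, 3, 1, 1, 0, 0]
Ideal DCG = 4/2 + 3/3 + 3/4 + 1/5 + 1/6 + 0/7 + 0/8 = 247/60
nDCG = DCG / ideal_DCG = 191/60 / 247/60 = 191/247

191/247


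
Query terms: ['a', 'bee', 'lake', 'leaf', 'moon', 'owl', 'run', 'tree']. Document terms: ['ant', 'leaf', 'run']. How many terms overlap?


Query terms: ['a', 'bee', 'lake', 'leaf', 'moon', 'owl', 'run', 'tree']
Document terms: ['ant', 'leaf', 'run']
Common terms: ['leaf', 'run']
Overlap count = 2

2


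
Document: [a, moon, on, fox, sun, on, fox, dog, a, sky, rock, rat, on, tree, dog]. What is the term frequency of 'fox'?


Document has 15 words
Scanning for 'fox':
Found at positions: [3, 6]
Count = 2

2


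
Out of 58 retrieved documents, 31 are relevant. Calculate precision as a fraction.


Precision = relevant_retrieved / total_retrieved
= 31 / 58
= 31 / (31 + 27)
= 31/58

31/58


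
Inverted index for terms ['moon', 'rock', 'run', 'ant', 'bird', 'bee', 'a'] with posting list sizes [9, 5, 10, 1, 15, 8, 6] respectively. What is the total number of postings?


Summing posting list sizes:
'moon': 9 postings
'rock': 5 postings
'run': 10 postings
'ant': 1 postings
'bird': 15 postings
'bee': 8 postings
'a': 6 postings
Total = 9 + 5 + 10 + 1 + 15 + 8 + 6 = 54

54


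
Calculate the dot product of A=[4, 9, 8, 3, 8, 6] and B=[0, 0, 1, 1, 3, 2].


Dot product = sum of element-wise products
A[0]*B[0] = 4*0 = 0
A[1]*B[1] = 9*0 = 0
A[2]*B[2] = 8*1 = 8
A[3]*B[3] = 3*1 = 3
A[4]*B[4] = 8*3 = 24
A[5]*B[5] = 6*2 = 12
Sum = 0 + 0 + 8 + 3 + 24 + 12 = 47

47


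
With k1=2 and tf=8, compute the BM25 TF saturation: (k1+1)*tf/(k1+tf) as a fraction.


BM25 TF component = (k1+1)*tf / (k1+tf)
k1 = 2, tf = 8
Numerator = (2+1)*8 = 24
Denominator = 2 + 8 = 10
= 24/10 = 12/5

12/5


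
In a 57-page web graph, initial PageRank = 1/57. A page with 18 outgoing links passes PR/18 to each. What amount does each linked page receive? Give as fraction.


Initial PR = 1/57 = 1/57
Outlinks = 18
Contribution per link = PR / outlinks
= 1/57 / 18
= 1/1026

1/1026


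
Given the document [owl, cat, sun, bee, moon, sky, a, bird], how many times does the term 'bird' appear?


Document has 8 words
Scanning for 'bird':
Found at positions: [7]
Count = 1

1


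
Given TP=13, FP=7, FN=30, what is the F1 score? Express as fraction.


F1 = 2 * P * R / (P + R)
P = TP/(TP+FP) = 13/20 = 13/20
R = TP/(TP+FN) = 13/43 = 13/43
2 * P * R = 2 * 13/20 * 13/43 = 169/430
P + R = 13/20 + 13/43 = 819/860
F1 = 169/430 / 819/860 = 26/63

26/63


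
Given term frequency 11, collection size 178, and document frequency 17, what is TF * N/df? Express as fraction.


TF * (N/df)
= 11 * (178/17)
= 11 * 178/17
= 1958/17

1958/17


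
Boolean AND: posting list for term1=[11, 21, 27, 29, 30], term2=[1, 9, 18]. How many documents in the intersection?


Boolean AND: find intersection of posting lists
term1 docs: [11, 21, 27, 29, 30]
term2 docs: [1, 9, 18]
Intersection: []
|intersection| = 0

0


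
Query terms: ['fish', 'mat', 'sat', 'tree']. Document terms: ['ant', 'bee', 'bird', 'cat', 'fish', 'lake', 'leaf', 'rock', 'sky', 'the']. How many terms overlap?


Query terms: ['fish', 'mat', 'sat', 'tree']
Document terms: ['ant', 'bee', 'bird', 'cat', 'fish', 'lake', 'leaf', 'rock', 'sky', 'the']
Common terms: ['fish']
Overlap count = 1

1


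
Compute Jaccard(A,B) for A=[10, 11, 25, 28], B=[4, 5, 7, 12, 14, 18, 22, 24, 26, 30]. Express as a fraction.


A intersect B = []
|A intersect B| = 0
A union B = [4, 5, 7, 10, 11, 12, 14, 18, 22, 24, 25, 26, 28, 30]
|A union B| = 14
Jaccard = 0/14 = 0

0


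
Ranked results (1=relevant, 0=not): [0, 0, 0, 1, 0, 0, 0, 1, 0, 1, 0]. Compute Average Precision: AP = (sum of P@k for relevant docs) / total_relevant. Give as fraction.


Computing P@k for each relevant position:
Position 1: not relevant
Position 2: not relevant
Position 3: not relevant
Position 4: relevant, P@4 = 1/4 = 1/4
Position 5: not relevant
Position 6: not relevant
Position 7: not relevant
Position 8: relevant, P@8 = 2/8 = 1/4
Position 9: not relevant
Position 10: relevant, P@10 = 3/10 = 3/10
Position 11: not relevant
Sum of P@k = 1/4 + 1/4 + 3/10 = 4/5
AP = 4/5 / 3 = 4/15

4/15


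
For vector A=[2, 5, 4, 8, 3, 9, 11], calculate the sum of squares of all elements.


|A|^2 = sum of squared components
A[0]^2 = 2^2 = 4
A[1]^2 = 5^2 = 25
A[2]^2 = 4^2 = 16
A[3]^2 = 8^2 = 64
A[4]^2 = 3^2 = 9
A[5]^2 = 9^2 = 81
A[6]^2 = 11^2 = 121
Sum = 4 + 25 + 16 + 64 + 9 + 81 + 121 = 320

320


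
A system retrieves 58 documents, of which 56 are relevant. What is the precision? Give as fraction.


Precision = relevant_retrieved / total_retrieved
= 56 / 58
= 56 / (56 + 2)
= 28/29

28/29


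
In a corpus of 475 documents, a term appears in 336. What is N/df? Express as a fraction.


IDF ratio = N / df
= 475 / 336
= 475/336

475/336


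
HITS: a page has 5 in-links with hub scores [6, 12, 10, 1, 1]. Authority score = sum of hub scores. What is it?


Authority = sum of hub scores of in-linkers
In-link 1: hub score = 6
In-link 2: hub score = 12
In-link 3: hub score = 10
In-link 4: hub score = 1
In-link 5: hub score = 1
Authority = 6 + 12 + 10 + 1 + 1 = 30

30


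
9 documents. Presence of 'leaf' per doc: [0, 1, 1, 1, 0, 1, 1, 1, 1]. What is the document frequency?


Checking each document for 'leaf':
Doc 1: absent
Doc 2: present
Doc 3: present
Doc 4: present
Doc 5: absent
Doc 6: present
Doc 7: present
Doc 8: present
Doc 9: present
df = sum of presences = 0 + 1 + 1 + 1 + 0 + 1 + 1 + 1 + 1 = 7

7


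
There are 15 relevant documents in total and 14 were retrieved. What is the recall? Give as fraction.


Recall = retrieved_relevant / total_relevant
= 14 / 15
= 14 / (14 + 1)
= 14/15

14/15


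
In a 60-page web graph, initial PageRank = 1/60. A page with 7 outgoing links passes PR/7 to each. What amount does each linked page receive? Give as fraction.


Initial PR = 1/60 = 1/60
Outlinks = 7
Contribution per link = PR / outlinks
= 1/60 / 7
= 1/420

1/420


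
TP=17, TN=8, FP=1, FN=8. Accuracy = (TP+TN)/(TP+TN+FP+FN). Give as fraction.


Accuracy = (TP + TN) / (TP + TN + FP + FN)
TP + TN = 17 + 8 = 25
Total = 17 + 8 + 1 + 8 = 34
Accuracy = 25 / 34 = 25/34

25/34


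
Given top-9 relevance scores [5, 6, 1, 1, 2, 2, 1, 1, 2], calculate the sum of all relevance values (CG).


Cumulative Gain = sum of relevance scores
Position 1: rel=5, running sum=5
Position 2: rel=6, running sum=11
Position 3: rel=1, running sum=12
Position 4: rel=1, running sum=13
Position 5: rel=2, running sum=15
Position 6: rel=2, running sum=17
Position 7: rel=1, running sum=18
Position 8: rel=1, running sum=19
Position 9: rel=2, running sum=21
CG = 21

21


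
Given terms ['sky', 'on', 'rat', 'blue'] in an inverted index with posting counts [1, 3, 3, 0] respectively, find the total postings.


Summing posting list sizes:
'sky': 1 postings
'on': 3 postings
'rat': 3 postings
'blue': 0 postings
Total = 1 + 3 + 3 + 0 = 7

7


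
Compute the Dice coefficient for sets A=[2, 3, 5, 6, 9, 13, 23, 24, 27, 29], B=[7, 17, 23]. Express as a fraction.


A intersect B = [23]
|A intersect B| = 1
|A| = 10, |B| = 3
Dice = 2*1 / (10+3)
= 2 / 13 = 2/13

2/13


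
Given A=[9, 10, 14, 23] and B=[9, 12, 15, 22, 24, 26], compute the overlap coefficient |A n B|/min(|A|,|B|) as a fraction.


A intersect B = [9]
|A intersect B| = 1
min(|A|, |B|) = min(4, 6) = 4
Overlap = 1 / 4 = 1/4

1/4


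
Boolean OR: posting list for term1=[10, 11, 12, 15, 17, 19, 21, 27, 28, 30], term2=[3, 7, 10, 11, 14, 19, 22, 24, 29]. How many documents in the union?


Boolean OR: find union of posting lists
term1 docs: [10, 11, 12, 15, 17, 19, 21, 27, 28, 30]
term2 docs: [3, 7, 10, 11, 14, 19, 22, 24, 29]
Union: [3, 7, 10, 11, 12, 14, 15, 17, 19, 21, 22, 24, 27, 28, 29, 30]
|union| = 16

16


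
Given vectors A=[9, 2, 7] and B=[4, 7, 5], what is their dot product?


Dot product = sum of element-wise products
A[0]*B[0] = 9*4 = 36
A[1]*B[1] = 2*7 = 14
A[2]*B[2] = 7*5 = 35
Sum = 36 + 14 + 35 = 85

85


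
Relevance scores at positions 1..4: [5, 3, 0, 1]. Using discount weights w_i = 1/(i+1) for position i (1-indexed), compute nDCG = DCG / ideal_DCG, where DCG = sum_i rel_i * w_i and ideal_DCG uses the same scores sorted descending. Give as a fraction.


Position discount weights w_i = 1/(i+1) for i=1..4:
Weights = [1/2, 1/3, 1/4, 1/5]
Actual relevance: [5, 3, 0, 1]
DCG = 5/2 + 3/3 + 0/4 + 1/5 = 37/10
Ideal relevance (sorted desc): [5, 3, 1, 0]
Ideal DCG = 5/2 + 3/3 + 1/4 + 0/5 = 15/4
nDCG = DCG / ideal_DCG = 37/10 / 15/4 = 74/75

74/75


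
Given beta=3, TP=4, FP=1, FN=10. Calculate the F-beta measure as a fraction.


P = TP/(TP+FP) = 4/5 = 4/5
R = TP/(TP+FN) = 4/14 = 2/7
beta^2 = 3^2 = 9
(1 + beta^2) = 10
Numerator = (1+beta^2)*P*R = 16/7
Denominator = beta^2*P + R = 36/5 + 2/7 = 262/35
F_beta = 40/131

40/131


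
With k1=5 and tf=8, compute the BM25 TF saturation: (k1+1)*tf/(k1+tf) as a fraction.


BM25 TF component = (k1+1)*tf / (k1+tf)
k1 = 5, tf = 8
Numerator = (5+1)*8 = 48
Denominator = 5 + 8 = 13
= 48/13 = 48/13

48/13


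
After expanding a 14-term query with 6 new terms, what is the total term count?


Original terms: 14
Expansion terms: 6
Total = 14 + 6 = 20

20


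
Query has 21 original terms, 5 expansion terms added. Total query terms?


Original terms: 21
Expansion terms: 5
Total = 21 + 5 = 26

26


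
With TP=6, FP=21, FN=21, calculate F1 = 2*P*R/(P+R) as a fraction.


F1 = 2 * P * R / (P + R)
P = TP/(TP+FP) = 6/27 = 2/9
R = TP/(TP+FN) = 6/27 = 2/9
2 * P * R = 2 * 2/9 * 2/9 = 8/81
P + R = 2/9 + 2/9 = 4/9
F1 = 8/81 / 4/9 = 2/9

2/9


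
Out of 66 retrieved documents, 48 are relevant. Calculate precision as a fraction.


Precision = relevant_retrieved / total_retrieved
= 48 / 66
= 48 / (48 + 18)
= 8/11

8/11


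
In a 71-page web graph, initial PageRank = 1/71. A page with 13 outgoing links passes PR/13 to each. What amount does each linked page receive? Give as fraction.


Initial PR = 1/71 = 1/71
Outlinks = 13
Contribution per link = PR / outlinks
= 1/71 / 13
= 1/923

1/923


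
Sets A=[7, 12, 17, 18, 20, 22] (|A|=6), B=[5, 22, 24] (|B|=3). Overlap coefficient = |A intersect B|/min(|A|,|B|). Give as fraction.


A intersect B = [22]
|A intersect B| = 1
min(|A|, |B|) = min(6, 3) = 3
Overlap = 1 / 3 = 1/3

1/3


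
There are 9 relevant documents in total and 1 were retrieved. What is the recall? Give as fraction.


Recall = retrieved_relevant / total_relevant
= 1 / 9
= 1 / (1 + 8)
= 1/9

1/9


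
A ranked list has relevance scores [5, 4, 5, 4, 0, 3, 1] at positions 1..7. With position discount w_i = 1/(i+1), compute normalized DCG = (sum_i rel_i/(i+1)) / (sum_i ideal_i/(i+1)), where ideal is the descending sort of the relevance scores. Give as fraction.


Position discount weights w_i = 1/(i+1) for i=1..7:
Weights = [1/2, 1/3, 1/4, 1/5, 1/6, 1/7, 1/8]
Actual relevance: [5, 4, 5, 4, 0, 3, 1]
DCG = 5/2 + 4/3 + 5/4 + 4/5 + 0/6 + 3/7 + 1/8 = 5407/840
Ideal relevance (sorted desc): [5, 5, 4, 4, 3, 1, 0]
Ideal DCG = 5/2 + 5/3 + 4/4 + 4/5 + 3/6 + 1/7 + 0/8 = 694/105
nDCG = DCG / ideal_DCG = 5407/840 / 694/105 = 5407/5552

5407/5552


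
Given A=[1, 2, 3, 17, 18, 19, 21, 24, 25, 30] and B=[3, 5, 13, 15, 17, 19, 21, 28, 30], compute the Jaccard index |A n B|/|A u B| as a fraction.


A intersect B = [3, 17, 19, 21, 30]
|A intersect B| = 5
A union B = [1, 2, 3, 5, 13, 15, 17, 18, 19, 21, 24, 25, 28, 30]
|A union B| = 14
Jaccard = 5/14 = 5/14

5/14


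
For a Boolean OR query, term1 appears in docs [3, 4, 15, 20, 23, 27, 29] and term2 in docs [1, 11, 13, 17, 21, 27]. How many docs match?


Boolean OR: find union of posting lists
term1 docs: [3, 4, 15, 20, 23, 27, 29]
term2 docs: [1, 11, 13, 17, 21, 27]
Union: [1, 3, 4, 11, 13, 15, 17, 20, 21, 23, 27, 29]
|union| = 12

12


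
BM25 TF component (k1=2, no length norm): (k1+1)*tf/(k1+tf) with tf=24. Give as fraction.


BM25 TF component = (k1+1)*tf / (k1+tf)
k1 = 2, tf = 24
Numerator = (2+1)*24 = 72
Denominator = 2 + 24 = 26
= 72/26 = 36/13

36/13


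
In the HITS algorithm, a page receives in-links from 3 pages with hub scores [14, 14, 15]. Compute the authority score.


Authority = sum of hub scores of in-linkers
In-link 1: hub score = 14
In-link 2: hub score = 14
In-link 3: hub score = 15
Authority = 14 + 14 + 15 = 43

43


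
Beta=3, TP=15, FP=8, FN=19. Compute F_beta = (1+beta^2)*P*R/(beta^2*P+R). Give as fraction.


P = TP/(TP+FP) = 15/23 = 15/23
R = TP/(TP+FN) = 15/34 = 15/34
beta^2 = 3^2 = 9
(1 + beta^2) = 10
Numerator = (1+beta^2)*P*R = 1125/391
Denominator = beta^2*P + R = 135/23 + 15/34 = 4935/782
F_beta = 150/329

150/329


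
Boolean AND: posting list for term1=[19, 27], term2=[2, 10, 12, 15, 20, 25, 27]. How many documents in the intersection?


Boolean AND: find intersection of posting lists
term1 docs: [19, 27]
term2 docs: [2, 10, 12, 15, 20, 25, 27]
Intersection: [27]
|intersection| = 1

1


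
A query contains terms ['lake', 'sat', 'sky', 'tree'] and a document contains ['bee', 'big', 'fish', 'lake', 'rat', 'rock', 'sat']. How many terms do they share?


Query terms: ['lake', 'sat', 'sky', 'tree']
Document terms: ['bee', 'big', 'fish', 'lake', 'rat', 'rock', 'sat']
Common terms: ['lake', 'sat']
Overlap count = 2

2


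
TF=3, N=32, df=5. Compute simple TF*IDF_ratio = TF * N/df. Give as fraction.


TF * (N/df)
= 3 * (32/5)
= 3 * 32/5
= 96/5

96/5


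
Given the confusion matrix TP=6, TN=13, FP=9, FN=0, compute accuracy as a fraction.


Accuracy = (TP + TN) / (TP + TN + FP + FN)
TP + TN = 6 + 13 = 19
Total = 6 + 13 + 9 + 0 = 28
Accuracy = 19 / 28 = 19/28

19/28


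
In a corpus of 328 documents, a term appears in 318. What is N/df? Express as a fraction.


IDF ratio = N / df
= 328 / 318
= 164/159

164/159


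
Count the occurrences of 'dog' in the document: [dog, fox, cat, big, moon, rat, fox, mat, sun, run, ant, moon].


Document has 12 words
Scanning for 'dog':
Found at positions: [0]
Count = 1

1


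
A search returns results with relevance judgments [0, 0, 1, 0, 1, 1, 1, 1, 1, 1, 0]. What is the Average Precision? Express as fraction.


Computing P@k for each relevant position:
Position 1: not relevant
Position 2: not relevant
Position 3: relevant, P@3 = 1/3 = 1/3
Position 4: not relevant
Position 5: relevant, P@5 = 2/5 = 2/5
Position 6: relevant, P@6 = 3/6 = 1/2
Position 7: relevant, P@7 = 4/7 = 4/7
Position 8: relevant, P@8 = 5/8 = 5/8
Position 9: relevant, P@9 = 6/9 = 2/3
Position 10: relevant, P@10 = 7/10 = 7/10
Position 11: not relevant
Sum of P@k = 1/3 + 2/5 + 1/2 + 4/7 + 5/8 + 2/3 + 7/10 = 1063/280
AP = 1063/280 / 7 = 1063/1960

1063/1960


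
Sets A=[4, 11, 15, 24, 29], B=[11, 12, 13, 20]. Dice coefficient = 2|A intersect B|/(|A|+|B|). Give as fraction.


A intersect B = [11]
|A intersect B| = 1
|A| = 5, |B| = 4
Dice = 2*1 / (5+4)
= 2 / 9 = 2/9

2/9


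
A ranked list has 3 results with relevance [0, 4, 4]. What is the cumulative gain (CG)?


Cumulative Gain = sum of relevance scores
Position 1: rel=0, running sum=0
Position 2: rel=4, running sum=4
Position 3: rel=4, running sum=8
CG = 8

8


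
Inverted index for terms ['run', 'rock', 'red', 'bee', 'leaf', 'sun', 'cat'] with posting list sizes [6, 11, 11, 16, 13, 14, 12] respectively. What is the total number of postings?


Summing posting list sizes:
'run': 6 postings
'rock': 11 postings
'red': 11 postings
'bee': 16 postings
'leaf': 13 postings
'sun': 14 postings
'cat': 12 postings
Total = 6 + 11 + 11 + 16 + 13 + 14 + 12 = 83

83


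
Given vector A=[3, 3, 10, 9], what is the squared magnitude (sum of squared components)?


|A|^2 = sum of squared components
A[0]^2 = 3^2 = 9
A[1]^2 = 3^2 = 9
A[2]^2 = 10^2 = 100
A[3]^2 = 9^2 = 81
Sum = 9 + 9 + 100 + 81 = 199

199


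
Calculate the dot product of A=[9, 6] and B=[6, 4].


Dot product = sum of element-wise products
A[0]*B[0] = 9*6 = 54
A[1]*B[1] = 6*4 = 24
Sum = 54 + 24 = 78

78


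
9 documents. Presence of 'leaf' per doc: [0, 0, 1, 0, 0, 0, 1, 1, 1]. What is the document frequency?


Checking each document for 'leaf':
Doc 1: absent
Doc 2: absent
Doc 3: present
Doc 4: absent
Doc 5: absent
Doc 6: absent
Doc 7: present
Doc 8: present
Doc 9: present
df = sum of presences = 0 + 0 + 1 + 0 + 0 + 0 + 1 + 1 + 1 = 4

4


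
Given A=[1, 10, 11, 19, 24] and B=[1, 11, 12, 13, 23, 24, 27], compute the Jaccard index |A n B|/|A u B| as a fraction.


A intersect B = [1, 11, 24]
|A intersect B| = 3
A union B = [1, 10, 11, 12, 13, 19, 23, 24, 27]
|A union B| = 9
Jaccard = 3/9 = 1/3

1/3


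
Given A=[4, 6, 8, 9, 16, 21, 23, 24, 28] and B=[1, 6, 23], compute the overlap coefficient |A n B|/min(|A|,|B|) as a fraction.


A intersect B = [6, 23]
|A intersect B| = 2
min(|A|, |B|) = min(9, 3) = 3
Overlap = 2 / 3 = 2/3

2/3


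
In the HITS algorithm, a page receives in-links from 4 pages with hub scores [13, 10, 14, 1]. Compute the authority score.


Authority = sum of hub scores of in-linkers
In-link 1: hub score = 13
In-link 2: hub score = 10
In-link 3: hub score = 14
In-link 4: hub score = 1
Authority = 13 + 10 + 14 + 1 = 38

38


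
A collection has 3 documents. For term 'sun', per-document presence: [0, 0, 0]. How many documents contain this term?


Checking each document for 'sun':
Doc 1: absent
Doc 2: absent
Doc 3: absent
df = sum of presences = 0 + 0 + 0 = 0

0


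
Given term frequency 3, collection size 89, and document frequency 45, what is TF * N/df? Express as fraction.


TF * (N/df)
= 3 * (89/45)
= 3 * 89/45
= 89/15

89/15


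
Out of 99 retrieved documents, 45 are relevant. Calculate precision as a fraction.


Precision = relevant_retrieved / total_retrieved
= 45 / 99
= 45 / (45 + 54)
= 5/11

5/11


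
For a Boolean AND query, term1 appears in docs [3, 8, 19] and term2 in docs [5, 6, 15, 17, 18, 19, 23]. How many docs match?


Boolean AND: find intersection of posting lists
term1 docs: [3, 8, 19]
term2 docs: [5, 6, 15, 17, 18, 19, 23]
Intersection: [19]
|intersection| = 1

1


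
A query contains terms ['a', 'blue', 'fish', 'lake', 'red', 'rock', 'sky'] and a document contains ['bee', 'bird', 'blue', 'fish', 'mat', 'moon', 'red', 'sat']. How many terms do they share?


Query terms: ['a', 'blue', 'fish', 'lake', 'red', 'rock', 'sky']
Document terms: ['bee', 'bird', 'blue', 'fish', 'mat', 'moon', 'red', 'sat']
Common terms: ['blue', 'fish', 'red']
Overlap count = 3

3


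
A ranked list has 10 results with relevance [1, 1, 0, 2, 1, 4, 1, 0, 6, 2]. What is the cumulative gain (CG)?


Cumulative Gain = sum of relevance scores
Position 1: rel=1, running sum=1
Position 2: rel=1, running sum=2
Position 3: rel=0, running sum=2
Position 4: rel=2, running sum=4
Position 5: rel=1, running sum=5
Position 6: rel=4, running sum=9
Position 7: rel=1, running sum=10
Position 8: rel=0, running sum=10
Position 9: rel=6, running sum=16
Position 10: rel=2, running sum=18
CG = 18

18


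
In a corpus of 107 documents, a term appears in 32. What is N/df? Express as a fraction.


IDF ratio = N / df
= 107 / 32
= 107/32

107/32


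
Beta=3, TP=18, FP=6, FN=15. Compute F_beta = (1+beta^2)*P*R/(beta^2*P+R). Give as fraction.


P = TP/(TP+FP) = 18/24 = 3/4
R = TP/(TP+FN) = 18/33 = 6/11
beta^2 = 3^2 = 9
(1 + beta^2) = 10
Numerator = (1+beta^2)*P*R = 45/11
Denominator = beta^2*P + R = 27/4 + 6/11 = 321/44
F_beta = 60/107

60/107


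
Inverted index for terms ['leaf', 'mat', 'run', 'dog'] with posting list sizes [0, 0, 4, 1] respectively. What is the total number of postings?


Summing posting list sizes:
'leaf': 0 postings
'mat': 0 postings
'run': 4 postings
'dog': 1 postings
Total = 0 + 0 + 4 + 1 = 5

5


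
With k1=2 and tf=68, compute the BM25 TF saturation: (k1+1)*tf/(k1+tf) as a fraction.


BM25 TF component = (k1+1)*tf / (k1+tf)
k1 = 2, tf = 68
Numerator = (2+1)*68 = 204
Denominator = 2 + 68 = 70
= 204/70 = 102/35

102/35


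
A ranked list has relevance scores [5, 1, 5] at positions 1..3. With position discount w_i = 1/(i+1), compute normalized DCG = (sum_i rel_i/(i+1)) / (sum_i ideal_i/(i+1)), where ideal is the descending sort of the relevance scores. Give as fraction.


Position discount weights w_i = 1/(i+1) for i=1..3:
Weights = [1/2, 1/3, 1/4]
Actual relevance: [5, 1, 5]
DCG = 5/2 + 1/3 + 5/4 = 49/12
Ideal relevance (sorted desc): [5, 5, 1]
Ideal DCG = 5/2 + 5/3 + 1/4 = 53/12
nDCG = DCG / ideal_DCG = 49/12 / 53/12 = 49/53

49/53


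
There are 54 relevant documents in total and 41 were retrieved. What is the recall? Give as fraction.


Recall = retrieved_relevant / total_relevant
= 41 / 54
= 41 / (41 + 13)
= 41/54

41/54


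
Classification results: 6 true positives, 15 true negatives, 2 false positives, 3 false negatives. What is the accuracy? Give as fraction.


Accuracy = (TP + TN) / (TP + TN + FP + FN)
TP + TN = 6 + 15 = 21
Total = 6 + 15 + 2 + 3 = 26
Accuracy = 21 / 26 = 21/26

21/26


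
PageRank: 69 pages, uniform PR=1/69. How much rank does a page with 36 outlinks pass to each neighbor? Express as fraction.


Initial PR = 1/69 = 1/69
Outlinks = 36
Contribution per link = PR / outlinks
= 1/69 / 36
= 1/2484

1/2484


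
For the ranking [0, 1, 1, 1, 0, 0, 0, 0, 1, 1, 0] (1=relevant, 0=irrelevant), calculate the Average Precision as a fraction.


Computing P@k for each relevant position:
Position 1: not relevant
Position 2: relevant, P@2 = 1/2 = 1/2
Position 3: relevant, P@3 = 2/3 = 2/3
Position 4: relevant, P@4 = 3/4 = 3/4
Position 5: not relevant
Position 6: not relevant
Position 7: not relevant
Position 8: not relevant
Position 9: relevant, P@9 = 4/9 = 4/9
Position 10: relevant, P@10 = 5/10 = 1/2
Position 11: not relevant
Sum of P@k = 1/2 + 2/3 + 3/4 + 4/9 + 1/2 = 103/36
AP = 103/36 / 5 = 103/180

103/180


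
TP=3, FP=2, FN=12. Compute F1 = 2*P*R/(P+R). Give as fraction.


F1 = 2 * P * R / (P + R)
P = TP/(TP+FP) = 3/5 = 3/5
R = TP/(TP+FN) = 3/15 = 1/5
2 * P * R = 2 * 3/5 * 1/5 = 6/25
P + R = 3/5 + 1/5 = 4/5
F1 = 6/25 / 4/5 = 3/10

3/10


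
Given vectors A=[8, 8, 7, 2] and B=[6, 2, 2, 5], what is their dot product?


Dot product = sum of element-wise products
A[0]*B[0] = 8*6 = 48
A[1]*B[1] = 8*2 = 16
A[2]*B[2] = 7*2 = 14
A[3]*B[3] = 2*5 = 10
Sum = 48 + 16 + 14 + 10 = 88

88


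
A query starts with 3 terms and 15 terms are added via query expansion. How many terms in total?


Original terms: 3
Expansion terms: 15
Total = 3 + 15 = 18

18


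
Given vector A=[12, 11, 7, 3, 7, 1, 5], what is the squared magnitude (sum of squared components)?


|A|^2 = sum of squared components
A[0]^2 = 12^2 = 144
A[1]^2 = 11^2 = 121
A[2]^2 = 7^2 = 49
A[3]^2 = 3^2 = 9
A[4]^2 = 7^2 = 49
A[5]^2 = 1^2 = 1
A[6]^2 = 5^2 = 25
Sum = 144 + 121 + 49 + 9 + 49 + 1 + 25 = 398

398


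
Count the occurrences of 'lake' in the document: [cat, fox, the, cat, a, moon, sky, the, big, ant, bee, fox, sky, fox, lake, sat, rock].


Document has 17 words
Scanning for 'lake':
Found at positions: [14]
Count = 1

1


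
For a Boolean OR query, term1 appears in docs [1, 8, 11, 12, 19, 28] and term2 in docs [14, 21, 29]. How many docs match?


Boolean OR: find union of posting lists
term1 docs: [1, 8, 11, 12, 19, 28]
term2 docs: [14, 21, 29]
Union: [1, 8, 11, 12, 14, 19, 21, 28, 29]
|union| = 9

9


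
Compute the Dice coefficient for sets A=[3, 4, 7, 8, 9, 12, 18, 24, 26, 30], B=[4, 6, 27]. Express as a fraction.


A intersect B = [4]
|A intersect B| = 1
|A| = 10, |B| = 3
Dice = 2*1 / (10+3)
= 2 / 13 = 2/13

2/13


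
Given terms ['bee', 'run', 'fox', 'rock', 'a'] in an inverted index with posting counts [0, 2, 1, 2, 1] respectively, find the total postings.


Summing posting list sizes:
'bee': 0 postings
'run': 2 postings
'fox': 1 postings
'rock': 2 postings
'a': 1 postings
Total = 0 + 2 + 1 + 2 + 1 = 6

6


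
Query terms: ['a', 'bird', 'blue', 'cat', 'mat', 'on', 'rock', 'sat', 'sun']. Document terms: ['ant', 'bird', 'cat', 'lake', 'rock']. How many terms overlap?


Query terms: ['a', 'bird', 'blue', 'cat', 'mat', 'on', 'rock', 'sat', 'sun']
Document terms: ['ant', 'bird', 'cat', 'lake', 'rock']
Common terms: ['bird', 'cat', 'rock']
Overlap count = 3

3


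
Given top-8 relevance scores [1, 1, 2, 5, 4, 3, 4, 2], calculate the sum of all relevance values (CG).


Cumulative Gain = sum of relevance scores
Position 1: rel=1, running sum=1
Position 2: rel=1, running sum=2
Position 3: rel=2, running sum=4
Position 4: rel=5, running sum=9
Position 5: rel=4, running sum=13
Position 6: rel=3, running sum=16
Position 7: rel=4, running sum=20
Position 8: rel=2, running sum=22
CG = 22

22


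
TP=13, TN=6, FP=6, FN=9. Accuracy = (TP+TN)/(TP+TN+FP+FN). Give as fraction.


Accuracy = (TP + TN) / (TP + TN + FP + FN)
TP + TN = 13 + 6 = 19
Total = 13 + 6 + 6 + 9 = 34
Accuracy = 19 / 34 = 19/34

19/34


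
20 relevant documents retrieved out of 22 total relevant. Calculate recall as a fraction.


Recall = retrieved_relevant / total_relevant
= 20 / 22
= 20 / (20 + 2)
= 10/11

10/11


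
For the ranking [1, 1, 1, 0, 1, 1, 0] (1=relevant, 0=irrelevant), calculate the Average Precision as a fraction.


Computing P@k for each relevant position:
Position 1: relevant, P@1 = 1/1 = 1
Position 2: relevant, P@2 = 2/2 = 1
Position 3: relevant, P@3 = 3/3 = 1
Position 4: not relevant
Position 5: relevant, P@5 = 4/5 = 4/5
Position 6: relevant, P@6 = 5/6 = 5/6
Position 7: not relevant
Sum of P@k = 1 + 1 + 1 + 4/5 + 5/6 = 139/30
AP = 139/30 / 5 = 139/150

139/150


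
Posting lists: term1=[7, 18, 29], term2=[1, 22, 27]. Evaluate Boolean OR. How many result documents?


Boolean OR: find union of posting lists
term1 docs: [7, 18, 29]
term2 docs: [1, 22, 27]
Union: [1, 7, 18, 22, 27, 29]
|union| = 6

6


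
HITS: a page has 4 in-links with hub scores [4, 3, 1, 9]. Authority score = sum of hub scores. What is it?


Authority = sum of hub scores of in-linkers
In-link 1: hub score = 4
In-link 2: hub score = 3
In-link 3: hub score = 1
In-link 4: hub score = 9
Authority = 4 + 3 + 1 + 9 = 17

17


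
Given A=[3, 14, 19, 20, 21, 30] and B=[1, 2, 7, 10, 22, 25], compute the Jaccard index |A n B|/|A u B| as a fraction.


A intersect B = []
|A intersect B| = 0
A union B = [1, 2, 3, 7, 10, 14, 19, 20, 21, 22, 25, 30]
|A union B| = 12
Jaccard = 0/12 = 0

0


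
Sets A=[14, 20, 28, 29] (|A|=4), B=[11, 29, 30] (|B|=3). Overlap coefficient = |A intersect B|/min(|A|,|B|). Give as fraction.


A intersect B = [29]
|A intersect B| = 1
min(|A|, |B|) = min(4, 3) = 3
Overlap = 1 / 3 = 1/3

1/3


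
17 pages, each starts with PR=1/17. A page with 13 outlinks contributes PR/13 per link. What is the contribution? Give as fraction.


Initial PR = 1/17 = 1/17
Outlinks = 13
Contribution per link = PR / outlinks
= 1/17 / 13
= 1/221

1/221


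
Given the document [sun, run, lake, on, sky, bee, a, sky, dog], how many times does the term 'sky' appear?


Document has 9 words
Scanning for 'sky':
Found at positions: [4, 7]
Count = 2

2


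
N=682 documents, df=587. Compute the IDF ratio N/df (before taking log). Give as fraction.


IDF ratio = N / df
= 682 / 587
= 682/587

682/587


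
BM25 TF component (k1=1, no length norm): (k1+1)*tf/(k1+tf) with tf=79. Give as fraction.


BM25 TF component = (k1+1)*tf / (k1+tf)
k1 = 1, tf = 79
Numerator = (1+1)*79 = 158
Denominator = 1 + 79 = 80
= 158/80 = 79/40

79/40


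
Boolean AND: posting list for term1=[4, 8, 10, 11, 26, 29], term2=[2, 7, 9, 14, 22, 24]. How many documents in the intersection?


Boolean AND: find intersection of posting lists
term1 docs: [4, 8, 10, 11, 26, 29]
term2 docs: [2, 7, 9, 14, 22, 24]
Intersection: []
|intersection| = 0

0


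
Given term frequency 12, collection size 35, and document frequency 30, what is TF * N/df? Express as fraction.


TF * (N/df)
= 12 * (35/30)
= 12 * 7/6
= 14

14


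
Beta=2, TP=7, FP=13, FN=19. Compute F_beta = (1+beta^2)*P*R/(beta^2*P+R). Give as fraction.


P = TP/(TP+FP) = 7/20 = 7/20
R = TP/(TP+FN) = 7/26 = 7/26
beta^2 = 2^2 = 4
(1 + beta^2) = 5
Numerator = (1+beta^2)*P*R = 49/104
Denominator = beta^2*P + R = 7/5 + 7/26 = 217/130
F_beta = 35/124

35/124


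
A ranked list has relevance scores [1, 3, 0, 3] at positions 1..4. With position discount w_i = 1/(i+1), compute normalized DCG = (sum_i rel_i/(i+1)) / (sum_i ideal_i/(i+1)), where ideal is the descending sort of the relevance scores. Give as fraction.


Position discount weights w_i = 1/(i+1) for i=1..4:
Weights = [1/2, 1/3, 1/4, 1/5]
Actual relevance: [1, 3, 0, 3]
DCG = 1/2 + 3/3 + 0/4 + 3/5 = 21/10
Ideal relevance (sorted desc): [3, 3, 1, 0]
Ideal DCG = 3/2 + 3/3 + 1/4 + 0/5 = 11/4
nDCG = DCG / ideal_DCG = 21/10 / 11/4 = 42/55

42/55


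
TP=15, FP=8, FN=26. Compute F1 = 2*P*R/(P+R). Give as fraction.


F1 = 2 * P * R / (P + R)
P = TP/(TP+FP) = 15/23 = 15/23
R = TP/(TP+FN) = 15/41 = 15/41
2 * P * R = 2 * 15/23 * 15/41 = 450/943
P + R = 15/23 + 15/41 = 960/943
F1 = 450/943 / 960/943 = 15/32

15/32


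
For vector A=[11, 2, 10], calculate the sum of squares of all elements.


|A|^2 = sum of squared components
A[0]^2 = 11^2 = 121
A[1]^2 = 2^2 = 4
A[2]^2 = 10^2 = 100
Sum = 121 + 4 + 100 = 225

225


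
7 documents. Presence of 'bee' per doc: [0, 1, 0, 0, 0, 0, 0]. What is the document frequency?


Checking each document for 'bee':
Doc 1: absent
Doc 2: present
Doc 3: absent
Doc 4: absent
Doc 5: absent
Doc 6: absent
Doc 7: absent
df = sum of presences = 0 + 1 + 0 + 0 + 0 + 0 + 0 = 1

1


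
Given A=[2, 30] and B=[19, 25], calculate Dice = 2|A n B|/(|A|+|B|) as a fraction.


A intersect B = []
|A intersect B| = 0
|A| = 2, |B| = 2
Dice = 2*0 / (2+2)
= 0 / 4 = 0

0


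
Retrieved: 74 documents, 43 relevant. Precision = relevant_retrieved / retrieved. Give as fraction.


Precision = relevant_retrieved / total_retrieved
= 43 / 74
= 43 / (43 + 31)
= 43/74

43/74


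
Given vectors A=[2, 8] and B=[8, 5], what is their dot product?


Dot product = sum of element-wise products
A[0]*B[0] = 2*8 = 16
A[1]*B[1] = 8*5 = 40
Sum = 16 + 40 = 56

56


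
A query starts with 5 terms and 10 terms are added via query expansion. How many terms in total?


Original terms: 5
Expansion terms: 10
Total = 5 + 10 = 15

15


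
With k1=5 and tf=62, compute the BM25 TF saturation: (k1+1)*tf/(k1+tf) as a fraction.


BM25 TF component = (k1+1)*tf / (k1+tf)
k1 = 5, tf = 62
Numerator = (5+1)*62 = 372
Denominator = 5 + 62 = 67
= 372/67 = 372/67

372/67


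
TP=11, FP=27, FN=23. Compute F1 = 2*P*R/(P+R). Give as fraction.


F1 = 2 * P * R / (P + R)
P = TP/(TP+FP) = 11/38 = 11/38
R = TP/(TP+FN) = 11/34 = 11/34
2 * P * R = 2 * 11/38 * 11/34 = 121/646
P + R = 11/38 + 11/34 = 198/323
F1 = 121/646 / 198/323 = 11/36

11/36
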